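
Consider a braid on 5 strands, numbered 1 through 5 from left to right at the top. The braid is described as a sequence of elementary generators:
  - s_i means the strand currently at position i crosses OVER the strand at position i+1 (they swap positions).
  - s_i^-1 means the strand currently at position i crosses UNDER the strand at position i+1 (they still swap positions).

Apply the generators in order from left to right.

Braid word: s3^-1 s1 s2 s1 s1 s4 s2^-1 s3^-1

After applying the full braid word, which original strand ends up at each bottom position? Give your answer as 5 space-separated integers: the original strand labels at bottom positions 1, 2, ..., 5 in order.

Answer: 2 1 5 4 3

Derivation:
Gen 1 (s3^-1): strand 3 crosses under strand 4. Perm now: [1 2 4 3 5]
Gen 2 (s1): strand 1 crosses over strand 2. Perm now: [2 1 4 3 5]
Gen 3 (s2): strand 1 crosses over strand 4. Perm now: [2 4 1 3 5]
Gen 4 (s1): strand 2 crosses over strand 4. Perm now: [4 2 1 3 5]
Gen 5 (s1): strand 4 crosses over strand 2. Perm now: [2 4 1 3 5]
Gen 6 (s4): strand 3 crosses over strand 5. Perm now: [2 4 1 5 3]
Gen 7 (s2^-1): strand 4 crosses under strand 1. Perm now: [2 1 4 5 3]
Gen 8 (s3^-1): strand 4 crosses under strand 5. Perm now: [2 1 5 4 3]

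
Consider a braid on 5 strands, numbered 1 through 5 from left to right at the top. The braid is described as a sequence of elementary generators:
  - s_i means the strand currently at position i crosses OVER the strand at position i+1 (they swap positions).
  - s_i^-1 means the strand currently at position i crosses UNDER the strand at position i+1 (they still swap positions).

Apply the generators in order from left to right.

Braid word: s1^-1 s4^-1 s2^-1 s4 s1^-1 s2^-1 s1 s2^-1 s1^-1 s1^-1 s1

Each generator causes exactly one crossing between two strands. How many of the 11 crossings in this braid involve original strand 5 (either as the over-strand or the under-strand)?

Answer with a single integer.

Gen 1: crossing 1x2. Involves strand 5? no. Count so far: 0
Gen 2: crossing 4x5. Involves strand 5? yes. Count so far: 1
Gen 3: crossing 1x3. Involves strand 5? no. Count so far: 1
Gen 4: crossing 5x4. Involves strand 5? yes. Count so far: 2
Gen 5: crossing 2x3. Involves strand 5? no. Count so far: 2
Gen 6: crossing 2x1. Involves strand 5? no. Count so far: 2
Gen 7: crossing 3x1. Involves strand 5? no. Count so far: 2
Gen 8: crossing 3x2. Involves strand 5? no. Count so far: 2
Gen 9: crossing 1x2. Involves strand 5? no. Count so far: 2
Gen 10: crossing 2x1. Involves strand 5? no. Count so far: 2
Gen 11: crossing 1x2. Involves strand 5? no. Count so far: 2

Answer: 2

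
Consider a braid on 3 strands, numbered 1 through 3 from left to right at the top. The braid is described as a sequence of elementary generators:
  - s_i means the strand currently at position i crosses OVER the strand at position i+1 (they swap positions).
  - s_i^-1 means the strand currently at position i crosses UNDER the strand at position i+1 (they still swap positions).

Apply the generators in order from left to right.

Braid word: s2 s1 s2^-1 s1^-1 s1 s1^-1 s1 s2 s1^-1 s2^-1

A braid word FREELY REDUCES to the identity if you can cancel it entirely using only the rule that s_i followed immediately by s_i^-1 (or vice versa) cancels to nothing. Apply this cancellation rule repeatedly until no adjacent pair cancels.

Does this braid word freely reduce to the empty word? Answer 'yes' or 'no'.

Gen 1 (s2): push. Stack: [s2]
Gen 2 (s1): push. Stack: [s2 s1]
Gen 3 (s2^-1): push. Stack: [s2 s1 s2^-1]
Gen 4 (s1^-1): push. Stack: [s2 s1 s2^-1 s1^-1]
Gen 5 (s1): cancels prior s1^-1. Stack: [s2 s1 s2^-1]
Gen 6 (s1^-1): push. Stack: [s2 s1 s2^-1 s1^-1]
Gen 7 (s1): cancels prior s1^-1. Stack: [s2 s1 s2^-1]
Gen 8 (s2): cancels prior s2^-1. Stack: [s2 s1]
Gen 9 (s1^-1): cancels prior s1. Stack: [s2]
Gen 10 (s2^-1): cancels prior s2. Stack: []
Reduced word: (empty)

Answer: yes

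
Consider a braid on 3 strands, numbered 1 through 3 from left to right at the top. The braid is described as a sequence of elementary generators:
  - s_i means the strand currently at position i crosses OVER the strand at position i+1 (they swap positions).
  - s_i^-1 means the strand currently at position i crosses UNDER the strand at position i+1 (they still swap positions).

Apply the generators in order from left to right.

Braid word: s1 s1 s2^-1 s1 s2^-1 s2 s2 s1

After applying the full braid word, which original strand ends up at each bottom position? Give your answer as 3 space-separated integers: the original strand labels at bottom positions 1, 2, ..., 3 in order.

Answer: 2 3 1

Derivation:
Gen 1 (s1): strand 1 crosses over strand 2. Perm now: [2 1 3]
Gen 2 (s1): strand 2 crosses over strand 1. Perm now: [1 2 3]
Gen 3 (s2^-1): strand 2 crosses under strand 3. Perm now: [1 3 2]
Gen 4 (s1): strand 1 crosses over strand 3. Perm now: [3 1 2]
Gen 5 (s2^-1): strand 1 crosses under strand 2. Perm now: [3 2 1]
Gen 6 (s2): strand 2 crosses over strand 1. Perm now: [3 1 2]
Gen 7 (s2): strand 1 crosses over strand 2. Perm now: [3 2 1]
Gen 8 (s1): strand 3 crosses over strand 2. Perm now: [2 3 1]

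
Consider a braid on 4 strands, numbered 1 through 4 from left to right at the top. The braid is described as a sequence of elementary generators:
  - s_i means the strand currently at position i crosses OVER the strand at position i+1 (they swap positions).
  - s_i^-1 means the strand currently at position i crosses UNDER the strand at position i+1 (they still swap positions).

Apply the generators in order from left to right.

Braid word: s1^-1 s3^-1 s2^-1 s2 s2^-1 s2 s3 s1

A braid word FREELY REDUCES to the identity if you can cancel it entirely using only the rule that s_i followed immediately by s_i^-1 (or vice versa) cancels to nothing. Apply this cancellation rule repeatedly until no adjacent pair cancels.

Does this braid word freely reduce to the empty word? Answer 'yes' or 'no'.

Answer: yes

Derivation:
Gen 1 (s1^-1): push. Stack: [s1^-1]
Gen 2 (s3^-1): push. Stack: [s1^-1 s3^-1]
Gen 3 (s2^-1): push. Stack: [s1^-1 s3^-1 s2^-1]
Gen 4 (s2): cancels prior s2^-1. Stack: [s1^-1 s3^-1]
Gen 5 (s2^-1): push. Stack: [s1^-1 s3^-1 s2^-1]
Gen 6 (s2): cancels prior s2^-1. Stack: [s1^-1 s3^-1]
Gen 7 (s3): cancels prior s3^-1. Stack: [s1^-1]
Gen 8 (s1): cancels prior s1^-1. Stack: []
Reduced word: (empty)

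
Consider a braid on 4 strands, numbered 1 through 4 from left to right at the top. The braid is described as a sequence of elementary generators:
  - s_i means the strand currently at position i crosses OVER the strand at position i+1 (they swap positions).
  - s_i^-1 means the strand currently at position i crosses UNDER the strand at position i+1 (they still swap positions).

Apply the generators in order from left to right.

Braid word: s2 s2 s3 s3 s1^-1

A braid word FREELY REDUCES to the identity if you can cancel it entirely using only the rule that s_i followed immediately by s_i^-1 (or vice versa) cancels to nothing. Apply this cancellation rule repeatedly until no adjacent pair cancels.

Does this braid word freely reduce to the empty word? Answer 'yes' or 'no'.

Gen 1 (s2): push. Stack: [s2]
Gen 2 (s2): push. Stack: [s2 s2]
Gen 3 (s3): push. Stack: [s2 s2 s3]
Gen 4 (s3): push. Stack: [s2 s2 s3 s3]
Gen 5 (s1^-1): push. Stack: [s2 s2 s3 s3 s1^-1]
Reduced word: s2 s2 s3 s3 s1^-1

Answer: no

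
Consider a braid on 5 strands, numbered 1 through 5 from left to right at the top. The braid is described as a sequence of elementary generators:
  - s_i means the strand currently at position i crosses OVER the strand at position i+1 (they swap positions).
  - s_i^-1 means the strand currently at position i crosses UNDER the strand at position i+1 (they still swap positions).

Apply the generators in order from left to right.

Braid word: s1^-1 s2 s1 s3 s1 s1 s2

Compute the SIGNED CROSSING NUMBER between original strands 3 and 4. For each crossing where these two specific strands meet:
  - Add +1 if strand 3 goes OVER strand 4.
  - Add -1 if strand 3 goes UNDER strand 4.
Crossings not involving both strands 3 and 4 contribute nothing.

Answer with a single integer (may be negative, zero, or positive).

Gen 1: crossing 1x2. Both 3&4? no. Sum: 0
Gen 2: crossing 1x3. Both 3&4? no. Sum: 0
Gen 3: crossing 2x3. Both 3&4? no. Sum: 0
Gen 4: crossing 1x4. Both 3&4? no. Sum: 0
Gen 5: crossing 3x2. Both 3&4? no. Sum: 0
Gen 6: crossing 2x3. Both 3&4? no. Sum: 0
Gen 7: crossing 2x4. Both 3&4? no. Sum: 0

Answer: 0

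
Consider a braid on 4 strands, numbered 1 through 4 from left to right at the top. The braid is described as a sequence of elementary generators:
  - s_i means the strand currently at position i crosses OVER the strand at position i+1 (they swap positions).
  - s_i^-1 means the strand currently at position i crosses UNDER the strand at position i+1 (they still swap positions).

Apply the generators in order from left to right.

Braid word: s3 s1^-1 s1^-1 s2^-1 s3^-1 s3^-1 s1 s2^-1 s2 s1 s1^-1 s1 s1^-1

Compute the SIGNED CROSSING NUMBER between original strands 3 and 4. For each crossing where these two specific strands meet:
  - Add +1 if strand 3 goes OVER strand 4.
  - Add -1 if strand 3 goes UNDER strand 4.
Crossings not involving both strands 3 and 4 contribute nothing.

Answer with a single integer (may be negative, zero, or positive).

Answer: 1

Derivation:
Gen 1: 3 over 4. Both 3&4? yes. Contrib: +1. Sum: 1
Gen 2: crossing 1x2. Both 3&4? no. Sum: 1
Gen 3: crossing 2x1. Both 3&4? no. Sum: 1
Gen 4: crossing 2x4. Both 3&4? no. Sum: 1
Gen 5: crossing 2x3. Both 3&4? no. Sum: 1
Gen 6: crossing 3x2. Both 3&4? no. Sum: 1
Gen 7: crossing 1x4. Both 3&4? no. Sum: 1
Gen 8: crossing 1x2. Both 3&4? no. Sum: 1
Gen 9: crossing 2x1. Both 3&4? no. Sum: 1
Gen 10: crossing 4x1. Both 3&4? no. Sum: 1
Gen 11: crossing 1x4. Both 3&4? no. Sum: 1
Gen 12: crossing 4x1. Both 3&4? no. Sum: 1
Gen 13: crossing 1x4. Both 3&4? no. Sum: 1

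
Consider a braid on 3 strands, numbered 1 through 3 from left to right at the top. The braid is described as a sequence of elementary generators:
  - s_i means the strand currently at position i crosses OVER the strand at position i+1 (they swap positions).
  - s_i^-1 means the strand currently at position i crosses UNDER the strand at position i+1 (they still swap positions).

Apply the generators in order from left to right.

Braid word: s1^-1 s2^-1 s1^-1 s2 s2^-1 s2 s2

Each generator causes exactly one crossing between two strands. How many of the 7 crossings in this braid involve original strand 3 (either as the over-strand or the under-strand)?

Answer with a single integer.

Gen 1: crossing 1x2. Involves strand 3? no. Count so far: 0
Gen 2: crossing 1x3. Involves strand 3? yes. Count so far: 1
Gen 3: crossing 2x3. Involves strand 3? yes. Count so far: 2
Gen 4: crossing 2x1. Involves strand 3? no. Count so far: 2
Gen 5: crossing 1x2. Involves strand 3? no. Count so far: 2
Gen 6: crossing 2x1. Involves strand 3? no. Count so far: 2
Gen 7: crossing 1x2. Involves strand 3? no. Count so far: 2

Answer: 2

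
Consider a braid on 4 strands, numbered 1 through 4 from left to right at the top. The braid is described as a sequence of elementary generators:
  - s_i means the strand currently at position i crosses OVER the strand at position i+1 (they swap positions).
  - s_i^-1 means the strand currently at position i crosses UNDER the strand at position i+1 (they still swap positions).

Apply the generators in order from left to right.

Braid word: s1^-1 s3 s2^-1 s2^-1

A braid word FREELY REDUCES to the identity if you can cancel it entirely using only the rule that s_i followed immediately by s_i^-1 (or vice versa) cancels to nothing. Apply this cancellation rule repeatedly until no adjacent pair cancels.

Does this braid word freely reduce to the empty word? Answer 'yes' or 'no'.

Answer: no

Derivation:
Gen 1 (s1^-1): push. Stack: [s1^-1]
Gen 2 (s3): push. Stack: [s1^-1 s3]
Gen 3 (s2^-1): push. Stack: [s1^-1 s3 s2^-1]
Gen 4 (s2^-1): push. Stack: [s1^-1 s3 s2^-1 s2^-1]
Reduced word: s1^-1 s3 s2^-1 s2^-1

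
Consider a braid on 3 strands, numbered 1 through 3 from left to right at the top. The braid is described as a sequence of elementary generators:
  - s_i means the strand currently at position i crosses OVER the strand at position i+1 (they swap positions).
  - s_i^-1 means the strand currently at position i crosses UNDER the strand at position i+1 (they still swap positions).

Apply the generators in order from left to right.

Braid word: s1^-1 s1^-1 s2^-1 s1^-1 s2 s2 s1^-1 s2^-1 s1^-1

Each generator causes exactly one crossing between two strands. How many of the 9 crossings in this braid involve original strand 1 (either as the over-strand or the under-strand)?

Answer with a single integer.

Gen 1: crossing 1x2. Involves strand 1? yes. Count so far: 1
Gen 2: crossing 2x1. Involves strand 1? yes. Count so far: 2
Gen 3: crossing 2x3. Involves strand 1? no. Count so far: 2
Gen 4: crossing 1x3. Involves strand 1? yes. Count so far: 3
Gen 5: crossing 1x2. Involves strand 1? yes. Count so far: 4
Gen 6: crossing 2x1. Involves strand 1? yes. Count so far: 5
Gen 7: crossing 3x1. Involves strand 1? yes. Count so far: 6
Gen 8: crossing 3x2. Involves strand 1? no. Count so far: 6
Gen 9: crossing 1x2. Involves strand 1? yes. Count so far: 7

Answer: 7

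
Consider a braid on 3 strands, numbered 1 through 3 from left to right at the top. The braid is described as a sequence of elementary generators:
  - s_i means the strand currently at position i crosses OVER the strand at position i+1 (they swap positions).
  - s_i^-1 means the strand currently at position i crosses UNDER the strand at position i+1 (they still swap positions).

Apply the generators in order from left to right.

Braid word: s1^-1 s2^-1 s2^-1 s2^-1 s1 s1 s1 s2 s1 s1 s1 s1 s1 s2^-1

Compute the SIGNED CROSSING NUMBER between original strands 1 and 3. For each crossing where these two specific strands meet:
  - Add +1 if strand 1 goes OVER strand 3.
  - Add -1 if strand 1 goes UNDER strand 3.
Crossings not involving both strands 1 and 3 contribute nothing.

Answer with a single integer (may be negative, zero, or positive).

Answer: -2

Derivation:
Gen 1: crossing 1x2. Both 1&3? no. Sum: 0
Gen 2: 1 under 3. Both 1&3? yes. Contrib: -1. Sum: -1
Gen 3: 3 under 1. Both 1&3? yes. Contrib: +1. Sum: 0
Gen 4: 1 under 3. Both 1&3? yes. Contrib: -1. Sum: -1
Gen 5: crossing 2x3. Both 1&3? no. Sum: -1
Gen 6: crossing 3x2. Both 1&3? no. Sum: -1
Gen 7: crossing 2x3. Both 1&3? no. Sum: -1
Gen 8: crossing 2x1. Both 1&3? no. Sum: -1
Gen 9: 3 over 1. Both 1&3? yes. Contrib: -1. Sum: -2
Gen 10: 1 over 3. Both 1&3? yes. Contrib: +1. Sum: -1
Gen 11: 3 over 1. Both 1&3? yes. Contrib: -1. Sum: -2
Gen 12: 1 over 3. Both 1&3? yes. Contrib: +1. Sum: -1
Gen 13: 3 over 1. Both 1&3? yes. Contrib: -1. Sum: -2
Gen 14: crossing 3x2. Both 1&3? no. Sum: -2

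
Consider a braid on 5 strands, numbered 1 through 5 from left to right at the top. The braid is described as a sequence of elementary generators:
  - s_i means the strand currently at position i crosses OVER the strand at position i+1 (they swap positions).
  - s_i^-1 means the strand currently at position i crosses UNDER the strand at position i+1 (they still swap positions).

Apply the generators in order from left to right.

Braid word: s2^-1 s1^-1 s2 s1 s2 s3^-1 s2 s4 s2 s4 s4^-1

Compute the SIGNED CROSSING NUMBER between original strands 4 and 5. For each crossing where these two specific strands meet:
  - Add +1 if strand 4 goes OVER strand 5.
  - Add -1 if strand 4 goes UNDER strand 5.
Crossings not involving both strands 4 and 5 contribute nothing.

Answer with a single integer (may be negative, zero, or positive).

Answer: 0

Derivation:
Gen 1: crossing 2x3. Both 4&5? no. Sum: 0
Gen 2: crossing 1x3. Both 4&5? no. Sum: 0
Gen 3: crossing 1x2. Both 4&5? no. Sum: 0
Gen 4: crossing 3x2. Both 4&5? no. Sum: 0
Gen 5: crossing 3x1. Both 4&5? no. Sum: 0
Gen 6: crossing 3x4. Both 4&5? no. Sum: 0
Gen 7: crossing 1x4. Both 4&5? no. Sum: 0
Gen 8: crossing 3x5. Both 4&5? no. Sum: 0
Gen 9: crossing 4x1. Both 4&5? no. Sum: 0
Gen 10: crossing 5x3. Both 4&5? no. Sum: 0
Gen 11: crossing 3x5. Both 4&5? no. Sum: 0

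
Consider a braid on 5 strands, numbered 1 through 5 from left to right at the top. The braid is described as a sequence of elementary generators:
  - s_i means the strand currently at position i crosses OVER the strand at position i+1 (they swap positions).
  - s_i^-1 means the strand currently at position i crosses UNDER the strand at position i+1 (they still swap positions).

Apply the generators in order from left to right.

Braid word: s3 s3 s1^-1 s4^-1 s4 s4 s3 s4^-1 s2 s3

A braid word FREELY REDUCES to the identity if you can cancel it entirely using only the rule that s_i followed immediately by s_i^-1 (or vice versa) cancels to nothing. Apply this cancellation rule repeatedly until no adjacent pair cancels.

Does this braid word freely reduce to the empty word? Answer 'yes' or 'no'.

Gen 1 (s3): push. Stack: [s3]
Gen 2 (s3): push. Stack: [s3 s3]
Gen 3 (s1^-1): push. Stack: [s3 s3 s1^-1]
Gen 4 (s4^-1): push. Stack: [s3 s3 s1^-1 s4^-1]
Gen 5 (s4): cancels prior s4^-1. Stack: [s3 s3 s1^-1]
Gen 6 (s4): push. Stack: [s3 s3 s1^-1 s4]
Gen 7 (s3): push. Stack: [s3 s3 s1^-1 s4 s3]
Gen 8 (s4^-1): push. Stack: [s3 s3 s1^-1 s4 s3 s4^-1]
Gen 9 (s2): push. Stack: [s3 s3 s1^-1 s4 s3 s4^-1 s2]
Gen 10 (s3): push. Stack: [s3 s3 s1^-1 s4 s3 s4^-1 s2 s3]
Reduced word: s3 s3 s1^-1 s4 s3 s4^-1 s2 s3

Answer: no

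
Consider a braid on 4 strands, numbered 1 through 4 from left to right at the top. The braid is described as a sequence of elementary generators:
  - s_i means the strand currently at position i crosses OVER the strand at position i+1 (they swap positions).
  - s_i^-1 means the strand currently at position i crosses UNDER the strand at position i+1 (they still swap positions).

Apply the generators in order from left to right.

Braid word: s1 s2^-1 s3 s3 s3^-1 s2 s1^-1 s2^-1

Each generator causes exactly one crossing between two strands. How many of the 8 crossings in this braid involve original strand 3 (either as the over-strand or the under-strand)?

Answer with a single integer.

Gen 1: crossing 1x2. Involves strand 3? no. Count so far: 0
Gen 2: crossing 1x3. Involves strand 3? yes. Count so far: 1
Gen 3: crossing 1x4. Involves strand 3? no. Count so far: 1
Gen 4: crossing 4x1. Involves strand 3? no. Count so far: 1
Gen 5: crossing 1x4. Involves strand 3? no. Count so far: 1
Gen 6: crossing 3x4. Involves strand 3? yes. Count so far: 2
Gen 7: crossing 2x4. Involves strand 3? no. Count so far: 2
Gen 8: crossing 2x3. Involves strand 3? yes. Count so far: 3

Answer: 3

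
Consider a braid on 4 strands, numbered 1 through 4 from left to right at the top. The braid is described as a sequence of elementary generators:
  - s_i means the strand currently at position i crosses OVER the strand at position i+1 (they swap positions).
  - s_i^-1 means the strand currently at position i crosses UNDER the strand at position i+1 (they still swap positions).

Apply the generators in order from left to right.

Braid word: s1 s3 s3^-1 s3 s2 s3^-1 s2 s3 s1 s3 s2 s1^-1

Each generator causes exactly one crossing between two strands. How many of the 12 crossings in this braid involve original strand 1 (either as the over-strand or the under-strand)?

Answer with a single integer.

Gen 1: crossing 1x2. Involves strand 1? yes. Count so far: 1
Gen 2: crossing 3x4. Involves strand 1? no. Count so far: 1
Gen 3: crossing 4x3. Involves strand 1? no. Count so far: 1
Gen 4: crossing 3x4. Involves strand 1? no. Count so far: 1
Gen 5: crossing 1x4. Involves strand 1? yes. Count so far: 2
Gen 6: crossing 1x3. Involves strand 1? yes. Count so far: 3
Gen 7: crossing 4x3. Involves strand 1? no. Count so far: 3
Gen 8: crossing 4x1. Involves strand 1? yes. Count so far: 4
Gen 9: crossing 2x3. Involves strand 1? no. Count so far: 4
Gen 10: crossing 1x4. Involves strand 1? yes. Count so far: 5
Gen 11: crossing 2x4. Involves strand 1? no. Count so far: 5
Gen 12: crossing 3x4. Involves strand 1? no. Count so far: 5

Answer: 5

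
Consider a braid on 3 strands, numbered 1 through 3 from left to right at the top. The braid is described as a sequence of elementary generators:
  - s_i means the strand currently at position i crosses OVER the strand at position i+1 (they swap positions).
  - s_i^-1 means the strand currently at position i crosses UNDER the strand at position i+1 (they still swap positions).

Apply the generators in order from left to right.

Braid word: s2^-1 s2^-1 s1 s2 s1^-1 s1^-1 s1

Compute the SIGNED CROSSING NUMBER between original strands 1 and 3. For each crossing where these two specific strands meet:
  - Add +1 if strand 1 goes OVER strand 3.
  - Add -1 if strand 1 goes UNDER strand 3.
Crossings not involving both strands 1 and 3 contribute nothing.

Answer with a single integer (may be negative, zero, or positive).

Answer: 1

Derivation:
Gen 1: crossing 2x3. Both 1&3? no. Sum: 0
Gen 2: crossing 3x2. Both 1&3? no. Sum: 0
Gen 3: crossing 1x2. Both 1&3? no. Sum: 0
Gen 4: 1 over 3. Both 1&3? yes. Contrib: +1. Sum: 1
Gen 5: crossing 2x3. Both 1&3? no. Sum: 1
Gen 6: crossing 3x2. Both 1&3? no. Sum: 1
Gen 7: crossing 2x3. Both 1&3? no. Sum: 1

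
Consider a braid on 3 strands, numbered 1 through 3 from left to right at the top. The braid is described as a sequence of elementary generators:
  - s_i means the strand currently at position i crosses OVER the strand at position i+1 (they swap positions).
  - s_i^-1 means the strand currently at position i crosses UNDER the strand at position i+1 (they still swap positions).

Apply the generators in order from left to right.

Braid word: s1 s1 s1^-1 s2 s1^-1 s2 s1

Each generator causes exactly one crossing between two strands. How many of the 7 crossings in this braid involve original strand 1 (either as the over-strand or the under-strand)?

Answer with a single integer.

Answer: 6

Derivation:
Gen 1: crossing 1x2. Involves strand 1? yes. Count so far: 1
Gen 2: crossing 2x1. Involves strand 1? yes. Count so far: 2
Gen 3: crossing 1x2. Involves strand 1? yes. Count so far: 3
Gen 4: crossing 1x3. Involves strand 1? yes. Count so far: 4
Gen 5: crossing 2x3. Involves strand 1? no. Count so far: 4
Gen 6: crossing 2x1. Involves strand 1? yes. Count so far: 5
Gen 7: crossing 3x1. Involves strand 1? yes. Count so far: 6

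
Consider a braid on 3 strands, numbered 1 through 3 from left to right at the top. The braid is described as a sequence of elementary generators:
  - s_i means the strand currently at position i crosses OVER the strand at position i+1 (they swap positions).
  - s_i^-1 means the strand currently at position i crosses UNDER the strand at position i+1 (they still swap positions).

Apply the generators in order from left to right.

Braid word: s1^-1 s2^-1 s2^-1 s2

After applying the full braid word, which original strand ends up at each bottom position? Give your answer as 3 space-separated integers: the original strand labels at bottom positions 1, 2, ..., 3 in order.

Gen 1 (s1^-1): strand 1 crosses under strand 2. Perm now: [2 1 3]
Gen 2 (s2^-1): strand 1 crosses under strand 3. Perm now: [2 3 1]
Gen 3 (s2^-1): strand 3 crosses under strand 1. Perm now: [2 1 3]
Gen 4 (s2): strand 1 crosses over strand 3. Perm now: [2 3 1]

Answer: 2 3 1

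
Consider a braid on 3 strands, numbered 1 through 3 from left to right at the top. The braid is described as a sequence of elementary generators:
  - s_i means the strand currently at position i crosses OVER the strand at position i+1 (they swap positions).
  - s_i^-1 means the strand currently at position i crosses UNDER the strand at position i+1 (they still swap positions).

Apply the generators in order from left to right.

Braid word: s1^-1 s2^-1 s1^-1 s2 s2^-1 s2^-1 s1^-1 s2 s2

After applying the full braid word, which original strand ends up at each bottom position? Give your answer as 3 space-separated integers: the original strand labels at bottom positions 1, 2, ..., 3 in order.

Answer: 1 3 2

Derivation:
Gen 1 (s1^-1): strand 1 crosses under strand 2. Perm now: [2 1 3]
Gen 2 (s2^-1): strand 1 crosses under strand 3. Perm now: [2 3 1]
Gen 3 (s1^-1): strand 2 crosses under strand 3. Perm now: [3 2 1]
Gen 4 (s2): strand 2 crosses over strand 1. Perm now: [3 1 2]
Gen 5 (s2^-1): strand 1 crosses under strand 2. Perm now: [3 2 1]
Gen 6 (s2^-1): strand 2 crosses under strand 1. Perm now: [3 1 2]
Gen 7 (s1^-1): strand 3 crosses under strand 1. Perm now: [1 3 2]
Gen 8 (s2): strand 3 crosses over strand 2. Perm now: [1 2 3]
Gen 9 (s2): strand 2 crosses over strand 3. Perm now: [1 3 2]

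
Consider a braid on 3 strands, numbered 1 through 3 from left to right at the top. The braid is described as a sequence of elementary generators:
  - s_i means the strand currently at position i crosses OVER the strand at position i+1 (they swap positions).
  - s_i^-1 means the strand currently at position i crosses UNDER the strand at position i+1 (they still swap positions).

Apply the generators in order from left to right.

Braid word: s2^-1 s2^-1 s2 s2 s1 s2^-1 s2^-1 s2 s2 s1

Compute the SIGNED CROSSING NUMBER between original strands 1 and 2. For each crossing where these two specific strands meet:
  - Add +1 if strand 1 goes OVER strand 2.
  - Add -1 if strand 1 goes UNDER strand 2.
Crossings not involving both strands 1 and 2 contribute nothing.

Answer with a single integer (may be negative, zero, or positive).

Answer: 0

Derivation:
Gen 1: crossing 2x3. Both 1&2? no. Sum: 0
Gen 2: crossing 3x2. Both 1&2? no. Sum: 0
Gen 3: crossing 2x3. Both 1&2? no. Sum: 0
Gen 4: crossing 3x2. Both 1&2? no. Sum: 0
Gen 5: 1 over 2. Both 1&2? yes. Contrib: +1. Sum: 1
Gen 6: crossing 1x3. Both 1&2? no. Sum: 1
Gen 7: crossing 3x1. Both 1&2? no. Sum: 1
Gen 8: crossing 1x3. Both 1&2? no. Sum: 1
Gen 9: crossing 3x1. Both 1&2? no. Sum: 1
Gen 10: 2 over 1. Both 1&2? yes. Contrib: -1. Sum: 0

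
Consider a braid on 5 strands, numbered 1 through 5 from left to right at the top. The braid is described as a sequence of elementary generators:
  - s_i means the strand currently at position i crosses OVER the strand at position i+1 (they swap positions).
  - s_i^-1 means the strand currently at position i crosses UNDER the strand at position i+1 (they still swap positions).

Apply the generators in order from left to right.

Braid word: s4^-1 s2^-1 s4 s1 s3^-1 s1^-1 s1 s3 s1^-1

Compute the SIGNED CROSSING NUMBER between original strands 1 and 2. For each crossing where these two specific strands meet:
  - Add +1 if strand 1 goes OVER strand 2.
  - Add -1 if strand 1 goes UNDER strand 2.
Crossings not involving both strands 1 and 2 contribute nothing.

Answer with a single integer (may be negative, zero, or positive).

Answer: 0

Derivation:
Gen 1: crossing 4x5. Both 1&2? no. Sum: 0
Gen 2: crossing 2x3. Both 1&2? no. Sum: 0
Gen 3: crossing 5x4. Both 1&2? no. Sum: 0
Gen 4: crossing 1x3. Both 1&2? no. Sum: 0
Gen 5: crossing 2x4. Both 1&2? no. Sum: 0
Gen 6: crossing 3x1. Both 1&2? no. Sum: 0
Gen 7: crossing 1x3. Both 1&2? no. Sum: 0
Gen 8: crossing 4x2. Both 1&2? no. Sum: 0
Gen 9: crossing 3x1. Both 1&2? no. Sum: 0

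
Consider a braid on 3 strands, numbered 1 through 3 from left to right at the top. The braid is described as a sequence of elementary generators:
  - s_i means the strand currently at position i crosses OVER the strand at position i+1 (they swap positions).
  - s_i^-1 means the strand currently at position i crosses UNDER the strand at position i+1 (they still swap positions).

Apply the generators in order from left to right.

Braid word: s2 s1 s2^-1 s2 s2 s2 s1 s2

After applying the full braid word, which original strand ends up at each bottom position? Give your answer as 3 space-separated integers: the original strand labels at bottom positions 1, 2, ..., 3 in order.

Gen 1 (s2): strand 2 crosses over strand 3. Perm now: [1 3 2]
Gen 2 (s1): strand 1 crosses over strand 3. Perm now: [3 1 2]
Gen 3 (s2^-1): strand 1 crosses under strand 2. Perm now: [3 2 1]
Gen 4 (s2): strand 2 crosses over strand 1. Perm now: [3 1 2]
Gen 5 (s2): strand 1 crosses over strand 2. Perm now: [3 2 1]
Gen 6 (s2): strand 2 crosses over strand 1. Perm now: [3 1 2]
Gen 7 (s1): strand 3 crosses over strand 1. Perm now: [1 3 2]
Gen 8 (s2): strand 3 crosses over strand 2. Perm now: [1 2 3]

Answer: 1 2 3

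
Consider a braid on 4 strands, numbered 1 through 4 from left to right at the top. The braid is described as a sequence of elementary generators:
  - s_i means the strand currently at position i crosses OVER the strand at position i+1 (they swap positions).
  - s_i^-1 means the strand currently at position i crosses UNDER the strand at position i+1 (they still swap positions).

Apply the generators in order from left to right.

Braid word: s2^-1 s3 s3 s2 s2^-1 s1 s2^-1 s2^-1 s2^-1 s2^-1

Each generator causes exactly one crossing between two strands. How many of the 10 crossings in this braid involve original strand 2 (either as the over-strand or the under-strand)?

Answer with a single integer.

Answer: 9

Derivation:
Gen 1: crossing 2x3. Involves strand 2? yes. Count so far: 1
Gen 2: crossing 2x4. Involves strand 2? yes. Count so far: 2
Gen 3: crossing 4x2. Involves strand 2? yes. Count so far: 3
Gen 4: crossing 3x2. Involves strand 2? yes. Count so far: 4
Gen 5: crossing 2x3. Involves strand 2? yes. Count so far: 5
Gen 6: crossing 1x3. Involves strand 2? no. Count so far: 5
Gen 7: crossing 1x2. Involves strand 2? yes. Count so far: 6
Gen 8: crossing 2x1. Involves strand 2? yes. Count so far: 7
Gen 9: crossing 1x2. Involves strand 2? yes. Count so far: 8
Gen 10: crossing 2x1. Involves strand 2? yes. Count so far: 9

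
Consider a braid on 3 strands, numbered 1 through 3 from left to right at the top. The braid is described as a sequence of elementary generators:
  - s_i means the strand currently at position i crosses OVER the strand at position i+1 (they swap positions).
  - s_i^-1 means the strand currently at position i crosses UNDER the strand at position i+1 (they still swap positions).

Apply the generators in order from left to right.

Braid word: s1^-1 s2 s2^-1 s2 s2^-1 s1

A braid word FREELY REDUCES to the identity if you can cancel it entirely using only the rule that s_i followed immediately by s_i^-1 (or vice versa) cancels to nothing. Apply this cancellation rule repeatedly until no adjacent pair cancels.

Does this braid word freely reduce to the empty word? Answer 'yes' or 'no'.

Gen 1 (s1^-1): push. Stack: [s1^-1]
Gen 2 (s2): push. Stack: [s1^-1 s2]
Gen 3 (s2^-1): cancels prior s2. Stack: [s1^-1]
Gen 4 (s2): push. Stack: [s1^-1 s2]
Gen 5 (s2^-1): cancels prior s2. Stack: [s1^-1]
Gen 6 (s1): cancels prior s1^-1. Stack: []
Reduced word: (empty)

Answer: yes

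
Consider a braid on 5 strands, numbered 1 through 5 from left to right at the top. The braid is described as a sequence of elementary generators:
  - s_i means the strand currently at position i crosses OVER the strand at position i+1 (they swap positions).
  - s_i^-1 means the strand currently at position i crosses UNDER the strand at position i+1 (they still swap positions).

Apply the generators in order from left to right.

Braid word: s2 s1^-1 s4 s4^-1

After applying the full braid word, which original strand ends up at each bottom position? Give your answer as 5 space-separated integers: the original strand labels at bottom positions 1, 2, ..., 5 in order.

Gen 1 (s2): strand 2 crosses over strand 3. Perm now: [1 3 2 4 5]
Gen 2 (s1^-1): strand 1 crosses under strand 3. Perm now: [3 1 2 4 5]
Gen 3 (s4): strand 4 crosses over strand 5. Perm now: [3 1 2 5 4]
Gen 4 (s4^-1): strand 5 crosses under strand 4. Perm now: [3 1 2 4 5]

Answer: 3 1 2 4 5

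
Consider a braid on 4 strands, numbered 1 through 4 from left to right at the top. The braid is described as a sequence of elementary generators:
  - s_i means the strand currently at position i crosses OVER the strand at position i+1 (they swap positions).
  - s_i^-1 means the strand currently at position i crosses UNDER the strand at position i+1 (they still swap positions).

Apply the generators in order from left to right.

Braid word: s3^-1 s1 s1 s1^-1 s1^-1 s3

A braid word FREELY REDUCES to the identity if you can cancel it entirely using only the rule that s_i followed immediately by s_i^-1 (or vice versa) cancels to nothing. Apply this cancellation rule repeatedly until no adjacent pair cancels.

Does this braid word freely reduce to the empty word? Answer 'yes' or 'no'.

Answer: yes

Derivation:
Gen 1 (s3^-1): push. Stack: [s3^-1]
Gen 2 (s1): push. Stack: [s3^-1 s1]
Gen 3 (s1): push. Stack: [s3^-1 s1 s1]
Gen 4 (s1^-1): cancels prior s1. Stack: [s3^-1 s1]
Gen 5 (s1^-1): cancels prior s1. Stack: [s3^-1]
Gen 6 (s3): cancels prior s3^-1. Stack: []
Reduced word: (empty)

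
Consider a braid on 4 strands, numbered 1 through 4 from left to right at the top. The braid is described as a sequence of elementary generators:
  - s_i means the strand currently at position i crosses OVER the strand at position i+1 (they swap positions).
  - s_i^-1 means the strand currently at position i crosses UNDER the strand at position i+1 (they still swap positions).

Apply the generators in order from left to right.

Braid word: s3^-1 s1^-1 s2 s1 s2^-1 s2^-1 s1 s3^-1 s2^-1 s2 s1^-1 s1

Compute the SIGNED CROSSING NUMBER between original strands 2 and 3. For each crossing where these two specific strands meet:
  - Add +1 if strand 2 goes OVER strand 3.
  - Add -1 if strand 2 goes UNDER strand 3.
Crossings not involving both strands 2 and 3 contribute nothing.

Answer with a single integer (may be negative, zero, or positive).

Gen 1: crossing 3x4. Both 2&3? no. Sum: 0
Gen 2: crossing 1x2. Both 2&3? no. Sum: 0
Gen 3: crossing 1x4. Both 2&3? no. Sum: 0
Gen 4: crossing 2x4. Both 2&3? no. Sum: 0
Gen 5: crossing 2x1. Both 2&3? no. Sum: 0
Gen 6: crossing 1x2. Both 2&3? no. Sum: 0
Gen 7: crossing 4x2. Both 2&3? no. Sum: 0
Gen 8: crossing 1x3. Both 2&3? no. Sum: 0
Gen 9: crossing 4x3. Both 2&3? no. Sum: 0
Gen 10: crossing 3x4. Both 2&3? no. Sum: 0
Gen 11: crossing 2x4. Both 2&3? no. Sum: 0
Gen 12: crossing 4x2. Both 2&3? no. Sum: 0

Answer: 0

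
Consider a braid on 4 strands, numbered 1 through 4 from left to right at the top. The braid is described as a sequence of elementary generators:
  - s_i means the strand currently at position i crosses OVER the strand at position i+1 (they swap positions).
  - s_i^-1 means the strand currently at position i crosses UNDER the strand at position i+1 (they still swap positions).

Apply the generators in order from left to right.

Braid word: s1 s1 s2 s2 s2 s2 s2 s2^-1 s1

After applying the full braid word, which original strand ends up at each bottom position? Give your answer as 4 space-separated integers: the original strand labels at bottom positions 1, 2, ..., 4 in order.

Gen 1 (s1): strand 1 crosses over strand 2. Perm now: [2 1 3 4]
Gen 2 (s1): strand 2 crosses over strand 1. Perm now: [1 2 3 4]
Gen 3 (s2): strand 2 crosses over strand 3. Perm now: [1 3 2 4]
Gen 4 (s2): strand 3 crosses over strand 2. Perm now: [1 2 3 4]
Gen 5 (s2): strand 2 crosses over strand 3. Perm now: [1 3 2 4]
Gen 6 (s2): strand 3 crosses over strand 2. Perm now: [1 2 3 4]
Gen 7 (s2): strand 2 crosses over strand 3. Perm now: [1 3 2 4]
Gen 8 (s2^-1): strand 3 crosses under strand 2. Perm now: [1 2 3 4]
Gen 9 (s1): strand 1 crosses over strand 2. Perm now: [2 1 3 4]

Answer: 2 1 3 4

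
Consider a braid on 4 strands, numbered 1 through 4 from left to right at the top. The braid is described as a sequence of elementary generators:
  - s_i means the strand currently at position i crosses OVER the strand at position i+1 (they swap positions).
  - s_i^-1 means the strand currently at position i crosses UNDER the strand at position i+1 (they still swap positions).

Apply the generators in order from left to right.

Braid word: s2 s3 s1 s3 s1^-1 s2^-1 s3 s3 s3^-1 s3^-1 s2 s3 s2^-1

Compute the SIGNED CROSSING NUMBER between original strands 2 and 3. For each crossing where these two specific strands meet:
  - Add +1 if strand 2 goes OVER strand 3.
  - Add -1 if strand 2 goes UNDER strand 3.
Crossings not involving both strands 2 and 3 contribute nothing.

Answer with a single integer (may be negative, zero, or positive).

Gen 1: 2 over 3. Both 2&3? yes. Contrib: +1. Sum: 1
Gen 2: crossing 2x4. Both 2&3? no. Sum: 1
Gen 3: crossing 1x3. Both 2&3? no. Sum: 1
Gen 4: crossing 4x2. Both 2&3? no. Sum: 1
Gen 5: crossing 3x1. Both 2&3? no. Sum: 1
Gen 6: 3 under 2. Both 2&3? yes. Contrib: +1. Sum: 2
Gen 7: crossing 3x4. Both 2&3? no. Sum: 2
Gen 8: crossing 4x3. Both 2&3? no. Sum: 2
Gen 9: crossing 3x4. Both 2&3? no. Sum: 2
Gen 10: crossing 4x3. Both 2&3? no. Sum: 2
Gen 11: 2 over 3. Both 2&3? yes. Contrib: +1. Sum: 3
Gen 12: crossing 2x4. Both 2&3? no. Sum: 3
Gen 13: crossing 3x4. Both 2&3? no. Sum: 3

Answer: 3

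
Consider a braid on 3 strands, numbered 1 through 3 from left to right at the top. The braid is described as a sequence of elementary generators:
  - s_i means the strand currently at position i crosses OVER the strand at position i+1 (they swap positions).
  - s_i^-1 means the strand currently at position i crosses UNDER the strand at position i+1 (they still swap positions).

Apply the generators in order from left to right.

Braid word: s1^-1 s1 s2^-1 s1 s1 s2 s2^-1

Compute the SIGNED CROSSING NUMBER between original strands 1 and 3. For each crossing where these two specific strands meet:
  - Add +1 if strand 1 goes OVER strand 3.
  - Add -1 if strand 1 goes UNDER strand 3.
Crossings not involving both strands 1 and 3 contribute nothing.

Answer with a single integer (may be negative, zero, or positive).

Gen 1: crossing 1x2. Both 1&3? no. Sum: 0
Gen 2: crossing 2x1. Both 1&3? no. Sum: 0
Gen 3: crossing 2x3. Both 1&3? no. Sum: 0
Gen 4: 1 over 3. Both 1&3? yes. Contrib: +1. Sum: 1
Gen 5: 3 over 1. Both 1&3? yes. Contrib: -1. Sum: 0
Gen 6: crossing 3x2. Both 1&3? no. Sum: 0
Gen 7: crossing 2x3. Both 1&3? no. Sum: 0

Answer: 0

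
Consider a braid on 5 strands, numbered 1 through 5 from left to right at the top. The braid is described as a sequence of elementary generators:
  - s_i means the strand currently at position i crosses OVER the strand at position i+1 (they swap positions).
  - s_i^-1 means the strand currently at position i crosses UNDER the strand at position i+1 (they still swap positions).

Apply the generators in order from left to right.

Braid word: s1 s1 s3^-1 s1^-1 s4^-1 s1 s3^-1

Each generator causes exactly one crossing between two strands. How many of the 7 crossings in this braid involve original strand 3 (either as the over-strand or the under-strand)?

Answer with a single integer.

Gen 1: crossing 1x2. Involves strand 3? no. Count so far: 0
Gen 2: crossing 2x1. Involves strand 3? no. Count so far: 0
Gen 3: crossing 3x4. Involves strand 3? yes. Count so far: 1
Gen 4: crossing 1x2. Involves strand 3? no. Count so far: 1
Gen 5: crossing 3x5. Involves strand 3? yes. Count so far: 2
Gen 6: crossing 2x1. Involves strand 3? no. Count so far: 2
Gen 7: crossing 4x5. Involves strand 3? no. Count so far: 2

Answer: 2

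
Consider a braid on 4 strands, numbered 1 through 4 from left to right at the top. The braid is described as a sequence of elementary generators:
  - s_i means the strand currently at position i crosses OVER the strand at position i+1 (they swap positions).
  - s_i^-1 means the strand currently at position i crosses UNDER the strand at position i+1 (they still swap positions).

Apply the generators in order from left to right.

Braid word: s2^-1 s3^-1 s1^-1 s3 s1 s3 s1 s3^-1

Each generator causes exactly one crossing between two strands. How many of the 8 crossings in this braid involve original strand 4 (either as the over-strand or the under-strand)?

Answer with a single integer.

Answer: 4

Derivation:
Gen 1: crossing 2x3. Involves strand 4? no. Count so far: 0
Gen 2: crossing 2x4. Involves strand 4? yes. Count so far: 1
Gen 3: crossing 1x3. Involves strand 4? no. Count so far: 1
Gen 4: crossing 4x2. Involves strand 4? yes. Count so far: 2
Gen 5: crossing 3x1. Involves strand 4? no. Count so far: 2
Gen 6: crossing 2x4. Involves strand 4? yes. Count so far: 3
Gen 7: crossing 1x3. Involves strand 4? no. Count so far: 3
Gen 8: crossing 4x2. Involves strand 4? yes. Count so far: 4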